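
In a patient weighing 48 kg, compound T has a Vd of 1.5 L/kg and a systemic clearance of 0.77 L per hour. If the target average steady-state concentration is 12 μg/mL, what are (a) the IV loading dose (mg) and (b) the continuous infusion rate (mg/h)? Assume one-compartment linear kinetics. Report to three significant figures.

(a) 864 mg; (b) 9.24 mg/h

Total Vd = 1.5 × 48 = 72.00 L
LD = Vd · C_target = 72.00 × 12 = 864.0 mg
Maintenance infusion rate = CL × Css = 0.7700 × 12 = 9.240 mg/h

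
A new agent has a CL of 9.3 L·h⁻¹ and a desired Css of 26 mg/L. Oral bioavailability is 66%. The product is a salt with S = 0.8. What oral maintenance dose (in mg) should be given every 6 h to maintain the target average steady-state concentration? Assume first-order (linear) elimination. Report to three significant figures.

At steady state, dose per interval replaces the amount cleared in that interval: F·S·D/τ = CL·Css.
D = CL × Css × τ / F / S = 9.300 × 26 × 6 / 0.66 / 0.8 = 2748 mg

2750 mg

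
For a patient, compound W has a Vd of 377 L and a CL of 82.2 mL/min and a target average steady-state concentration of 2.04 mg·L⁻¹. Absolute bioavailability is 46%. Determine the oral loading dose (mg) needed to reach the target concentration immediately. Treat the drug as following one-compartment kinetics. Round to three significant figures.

1670 mg

LD = Vd × C / F = 377.0 × 2.040 / 0.46 = 1672 mg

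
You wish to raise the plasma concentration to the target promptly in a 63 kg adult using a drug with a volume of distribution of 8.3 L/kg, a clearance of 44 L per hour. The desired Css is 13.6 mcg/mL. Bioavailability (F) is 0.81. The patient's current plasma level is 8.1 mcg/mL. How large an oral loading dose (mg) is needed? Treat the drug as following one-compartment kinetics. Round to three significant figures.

3550 mg

Vd = 8.3 L/kg × 63 kg = 522.9 L
Concentration deficit ΔC = 13.6 − 8.1 = 5.500 mg/L
LD = Vd × ΔC / F = 522.9 × 5.500 / 0.81 = 3551 mg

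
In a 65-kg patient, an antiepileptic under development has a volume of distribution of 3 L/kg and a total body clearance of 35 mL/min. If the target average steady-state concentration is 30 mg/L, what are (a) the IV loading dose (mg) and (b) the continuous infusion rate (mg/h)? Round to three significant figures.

(a) 5850 mg; (b) 63.0 mg/h

Vd(total) = 65 kg × 3 L/kg = 195.0 L
Loading dose = Vd × C = 195.0 × 30 = 5850 mg
CL = 35 mL/min = 35 × 0.06 = 2.100 L/h
Maintenance infusion rate = CL × Css = 2.100 × 30 = 63.00 mg/h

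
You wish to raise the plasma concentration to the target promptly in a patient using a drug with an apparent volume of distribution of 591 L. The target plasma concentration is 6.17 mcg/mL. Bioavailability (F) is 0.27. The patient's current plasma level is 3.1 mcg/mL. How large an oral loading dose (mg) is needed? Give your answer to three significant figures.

6720 mg

Concentration deficit ΔC = 6.17 − 3.1 = 3.070 mg/L
LD = Vd × ΔC / F = 591.0 × 3.070 / 0.27 = 6720 mg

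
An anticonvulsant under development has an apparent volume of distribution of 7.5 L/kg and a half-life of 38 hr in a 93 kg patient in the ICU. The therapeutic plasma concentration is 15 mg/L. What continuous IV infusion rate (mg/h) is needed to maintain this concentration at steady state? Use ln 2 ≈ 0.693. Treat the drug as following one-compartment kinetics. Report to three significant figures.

Vd = 7.5 L/kg × 93 kg = 697.5 L
CL = ln 2 · Vd / t½ = 0.693 × 697.5 / 38 = 12.72 L/h
Infusion rate = CL × Css = 12.72 × 15 = 190.8 mg/h

191 mg/h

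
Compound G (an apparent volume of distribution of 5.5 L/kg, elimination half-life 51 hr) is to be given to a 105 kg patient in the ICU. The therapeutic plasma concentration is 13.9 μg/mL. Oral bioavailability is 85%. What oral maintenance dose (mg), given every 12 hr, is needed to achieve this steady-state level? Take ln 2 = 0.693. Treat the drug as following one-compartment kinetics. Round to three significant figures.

1540 mg

Vd(total) = 105 kg × 5.5 L/kg = 577.5 L
k = 0.693/51 = 0.01359 h⁻¹, so CL = k·Vd = 0.01359 × 577.5 = 7.848 L/h
D = CL × Css × τ / F = 7.848 × 13.9 × 12 / 0.85 = 1540 mg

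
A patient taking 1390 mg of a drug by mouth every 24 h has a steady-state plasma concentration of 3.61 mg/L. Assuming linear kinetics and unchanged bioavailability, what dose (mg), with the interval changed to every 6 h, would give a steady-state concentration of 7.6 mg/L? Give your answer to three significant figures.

For first-order elimination, Css ∝ F·D/(CL·τ); F and CL are unchanged, so Css ∝ D/τ.
D₂ = D₁ × (Css,target / Css,current) × (τ₂/τ₁) = 1390 × (7.6/3.61) × (6/24) = 731.6 mg

732 mg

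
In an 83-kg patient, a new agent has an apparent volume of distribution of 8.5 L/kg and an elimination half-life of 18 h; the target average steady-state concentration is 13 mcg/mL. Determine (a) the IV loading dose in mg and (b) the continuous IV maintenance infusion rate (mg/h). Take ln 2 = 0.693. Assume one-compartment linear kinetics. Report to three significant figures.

Vd = 8.5 L/kg × 83 kg = 705.5 L
LD = Vd × C = 705.5 × 13 = 9172 mg
CL = 0.693 × Vd / t½ = 0.693 × 705.5 / 18 = 27.16 L/h
Infusion rate = CL × Css = 27.16 × 13 = 353.1 mg/h

(a) 9170 mg; (b) 353 mg/h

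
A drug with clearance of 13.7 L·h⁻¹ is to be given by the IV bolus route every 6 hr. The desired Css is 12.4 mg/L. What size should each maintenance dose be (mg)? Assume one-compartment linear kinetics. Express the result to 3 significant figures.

1020 mg

D = CL × Css × τ = 13.70 × 12.4 × 6 = 1019 mg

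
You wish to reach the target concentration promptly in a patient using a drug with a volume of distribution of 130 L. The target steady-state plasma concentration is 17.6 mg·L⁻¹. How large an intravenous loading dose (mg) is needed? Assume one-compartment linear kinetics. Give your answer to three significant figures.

2290 mg

The loading dose fills Vd to the target concentration.
LD = Vd × C = 130.0 × 17.60 = 2288 mg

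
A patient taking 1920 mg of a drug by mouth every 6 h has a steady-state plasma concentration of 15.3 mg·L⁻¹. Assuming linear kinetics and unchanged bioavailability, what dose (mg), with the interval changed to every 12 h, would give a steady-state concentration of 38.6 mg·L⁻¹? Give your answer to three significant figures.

9690 mg

For first-order elimination, Css ∝ F·D/(CL·τ); F and CL are unchanged, so Css ∝ D/τ.
D₂ = D₁ × (Css,target / Css,current) × (τ₂/τ₁) = 1920 × (38.6/15.3) × (12/6) = 9688 mg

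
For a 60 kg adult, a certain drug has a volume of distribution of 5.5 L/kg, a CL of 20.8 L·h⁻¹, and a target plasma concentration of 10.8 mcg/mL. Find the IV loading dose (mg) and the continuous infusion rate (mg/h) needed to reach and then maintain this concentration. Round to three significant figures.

(a) 3560 mg; (b) 225 mg/h

Total Vd = 5.5 × 60 = 330.0 L
Loading dose = Vd × C = 330.0 × 10.8 = 3564 mg
Infusion rate = 20.80 L/h × 10.8 mg/L = 224.6 mg/h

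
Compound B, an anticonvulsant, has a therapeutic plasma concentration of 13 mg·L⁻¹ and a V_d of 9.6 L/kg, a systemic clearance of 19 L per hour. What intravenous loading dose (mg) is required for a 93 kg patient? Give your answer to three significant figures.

11600 mg

Total Vd = 9.6 × 93 = 892.8 L
The loading dose fills Vd to the target concentration.
LD = Vd × C = 892.8 × 13.00 = 11610 mg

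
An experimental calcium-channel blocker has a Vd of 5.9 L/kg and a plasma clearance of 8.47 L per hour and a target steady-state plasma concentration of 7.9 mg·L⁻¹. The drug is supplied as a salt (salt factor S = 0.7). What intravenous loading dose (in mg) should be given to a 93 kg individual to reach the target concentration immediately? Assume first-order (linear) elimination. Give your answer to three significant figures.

6190 mg

Vd(total) = 93 kg × 5.9 L/kg = 548.7 L
LD = Vd × C / S = 548.7 × 7.900 / 0.7 = 6192 mg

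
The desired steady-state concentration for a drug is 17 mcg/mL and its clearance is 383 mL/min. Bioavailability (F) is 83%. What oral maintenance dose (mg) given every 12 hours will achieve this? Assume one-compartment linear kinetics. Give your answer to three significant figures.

5650 mg

CL = 383 mL/min = 383 × 0.06 = 22.98 L/h
D = CL × Css × τ / F = 22.98 × 17 × 12 / 0.83 = 5648 mg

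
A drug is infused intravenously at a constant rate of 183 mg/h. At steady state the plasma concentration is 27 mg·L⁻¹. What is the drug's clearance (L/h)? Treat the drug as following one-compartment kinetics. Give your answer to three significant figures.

6.78 L/h

At steady state, infusion rate = CL × Css, so CL = rate / Css.
CL = 183 / 27 = 6.778 L/h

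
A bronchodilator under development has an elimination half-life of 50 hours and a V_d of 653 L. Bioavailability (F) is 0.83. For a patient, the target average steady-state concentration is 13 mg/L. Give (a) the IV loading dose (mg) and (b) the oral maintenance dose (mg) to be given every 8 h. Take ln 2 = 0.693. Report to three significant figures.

(a) 8490 mg; (b) 1130 mg

LD = Vd × C = 653.0 × 13 = 8489 mg
CL = 0.693 × Vd / t½ = 0.693 × 653.0 / 50 = 9.051 L/h
D = CL × Css × τ / F = 9.051 × 13 × 8 / 0.83 = 1134 mg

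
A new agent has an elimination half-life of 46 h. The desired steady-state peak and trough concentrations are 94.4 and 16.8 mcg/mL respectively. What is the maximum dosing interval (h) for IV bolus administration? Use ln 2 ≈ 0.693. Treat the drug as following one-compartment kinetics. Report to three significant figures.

115 h

k = 0.693 / t½ = 0.693 / 46 = 0.01507 h⁻¹
Between IV bolus doses, concentration decays as C = C₀·e^(−kτ), so C_peak/C_trough = e^(kτ).
τ_max = ln(C_peak/C_trough) / k = ln(94.4/16.8) / 0.01507 = 1.726 / 0.01507 = 114.5 h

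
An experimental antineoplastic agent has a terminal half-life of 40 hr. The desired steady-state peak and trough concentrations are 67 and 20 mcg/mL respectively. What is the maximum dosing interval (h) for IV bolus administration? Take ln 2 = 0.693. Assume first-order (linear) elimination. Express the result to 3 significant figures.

69.8 h

k = 0.693 / t½ = 0.693 / 40 = 0.01733 h⁻¹
Between IV bolus doses, concentration decays as C = C₀·e^(−kτ), so C_peak/C_trough = e^(kτ).
τ_max = ln(C_peak/C_trough) / k = ln(67/20) / 0.01733 = 1.209 / 0.01733 = 69.76 h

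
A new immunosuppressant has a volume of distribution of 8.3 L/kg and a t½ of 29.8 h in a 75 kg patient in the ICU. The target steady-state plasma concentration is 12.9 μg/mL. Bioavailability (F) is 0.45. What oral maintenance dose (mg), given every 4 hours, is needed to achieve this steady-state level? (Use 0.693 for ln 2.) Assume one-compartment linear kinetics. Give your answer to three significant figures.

1660 mg

Vd = 8.3 L/kg × 75 kg = 622.5 L
CL = ln 2 · Vd / t½ = 0.693 × 622.5 / 29.8 = 14.48 L/h
D = CL × Css × τ / F = 14.48 × 12.9 × 4 / 0.45 = 1660 mg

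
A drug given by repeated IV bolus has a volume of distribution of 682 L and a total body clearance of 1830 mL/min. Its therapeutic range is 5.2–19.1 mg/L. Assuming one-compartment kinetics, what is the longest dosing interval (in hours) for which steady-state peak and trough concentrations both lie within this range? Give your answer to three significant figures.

CL = 1830 mL/min = 1830 × 0.06 = 109.8 L/h
k = CL / Vd = 109.8 / 682.0 = 0.1610 h⁻¹
Between IV bolus doses, concentration decays as C = C₀·e^(−kτ), so C_peak/C_trough = e^(kτ).
τ_max = ln(C_peak/C_trough) / k = ln(19.1/5.2) / 0.1610 = 1.301 / 0.1610 = 8.081 h

8.08 h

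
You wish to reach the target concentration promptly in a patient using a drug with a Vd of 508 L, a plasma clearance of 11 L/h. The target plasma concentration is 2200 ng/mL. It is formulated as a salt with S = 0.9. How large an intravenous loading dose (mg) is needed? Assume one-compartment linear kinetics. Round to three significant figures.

C = 2200 ng/mL = 2.200 mg/L
Loading dose depends on Vd (not clearance): it fills the distribution volume.
LD = Vd × C / S = 508.0 × 2.200 / 0.9 = 1242 mg

1240 mg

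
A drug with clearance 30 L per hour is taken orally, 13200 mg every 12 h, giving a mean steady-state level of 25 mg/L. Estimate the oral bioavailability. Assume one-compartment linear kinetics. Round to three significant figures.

0.682

F·D/τ = CL·Css at steady state → F = CL·Css·τ / D.
F = 30 × 25 × 12 / 13200 = 0.682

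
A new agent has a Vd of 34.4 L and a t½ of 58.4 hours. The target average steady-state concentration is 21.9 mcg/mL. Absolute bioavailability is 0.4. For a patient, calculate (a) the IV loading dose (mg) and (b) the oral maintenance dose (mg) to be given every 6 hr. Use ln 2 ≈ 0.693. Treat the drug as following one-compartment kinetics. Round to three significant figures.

(a) 753 mg; (b) 134 mg

LD = Vd × C = 34.40 × 21.9 = 753.4 mg
CL = 0.693 × Vd / t½ = 0.693 × 34.40 / 58.4 = 0.4082 L/h
D = CL × Css × τ / F = 0.4082 × 21.9 × 6 / 0.4 = 134.1 mg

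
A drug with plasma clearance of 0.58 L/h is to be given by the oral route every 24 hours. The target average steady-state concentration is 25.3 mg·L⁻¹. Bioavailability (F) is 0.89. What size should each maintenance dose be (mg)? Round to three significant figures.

396 mg

D = CL × Css × τ / F = 0.5800 × 25.3 × 24 / 0.89 = 395.7 mg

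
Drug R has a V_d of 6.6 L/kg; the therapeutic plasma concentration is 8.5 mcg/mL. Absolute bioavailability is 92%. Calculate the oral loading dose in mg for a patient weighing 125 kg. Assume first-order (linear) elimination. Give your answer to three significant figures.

Total Vd = 6.6 × 125 = 825.0 L
The loading dose fills Vd to the target concentration.
LD = Vd × C / F = 825.0 × 8.500 / 0.92 = 7622 mg

7620 mg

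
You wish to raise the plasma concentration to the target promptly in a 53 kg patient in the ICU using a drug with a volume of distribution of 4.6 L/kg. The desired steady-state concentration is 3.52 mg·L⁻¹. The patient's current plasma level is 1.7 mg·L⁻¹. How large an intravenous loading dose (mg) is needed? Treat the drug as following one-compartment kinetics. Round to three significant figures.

Vd = 4.6 L/kg × 53 kg = 243.8 L
Concentration deficit ΔC = 3.52 − 1.7 = 1.820 mg/L
LD = Vd × ΔC = 243.8 × 1.820 = 443.7 mg

444 mg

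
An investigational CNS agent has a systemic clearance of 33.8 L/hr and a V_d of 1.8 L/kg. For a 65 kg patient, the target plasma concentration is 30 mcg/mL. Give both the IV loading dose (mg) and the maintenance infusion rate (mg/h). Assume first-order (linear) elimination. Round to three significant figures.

Vd(total) = 65 kg × 1.8 L/kg = 117.0 L
Loading: fill Vd to C_target → 117.0 L × 30 mg/L = 3510 mg
Maintenance infusion rate = CL × Css = 33.80 × 30 = 1014 mg/h

(a) 3510 mg; (b) 1010 mg/h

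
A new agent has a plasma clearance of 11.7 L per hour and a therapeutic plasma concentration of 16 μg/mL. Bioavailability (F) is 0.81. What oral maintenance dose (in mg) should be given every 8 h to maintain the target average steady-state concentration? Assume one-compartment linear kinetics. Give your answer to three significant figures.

At steady state, dose per interval replaces the amount cleared in that interval: F·D/τ = CL·Css.
D = CL × Css × τ / F = 11.70 × 16 × 8 / 0.81 = 1849 mg

1850 mg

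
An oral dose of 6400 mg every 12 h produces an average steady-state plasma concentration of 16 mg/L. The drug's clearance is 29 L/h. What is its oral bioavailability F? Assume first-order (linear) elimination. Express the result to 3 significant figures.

F·D/τ = CL·Css at steady state → F = CL·Css·τ / D.
F = 29 × 16 × 12 / 6400 = 0.870

0.870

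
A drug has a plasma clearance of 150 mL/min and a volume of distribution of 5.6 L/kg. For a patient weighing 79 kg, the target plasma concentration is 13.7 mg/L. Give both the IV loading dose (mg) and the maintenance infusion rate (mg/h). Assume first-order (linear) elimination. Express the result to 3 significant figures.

(a) 6060 mg; (b) 123 mg/h

Total Vd = 5.6 × 79 = 442.4 L
Loading dose = Vd × C = 442.4 × 13.7 = 6061 mg
CL = 150 mL/min = 150 × 0.06 = 9.000 L/h
Maintenance: replace elimination → rate = CL × Css = 9.000 × 13.7 = 123.3 mg/h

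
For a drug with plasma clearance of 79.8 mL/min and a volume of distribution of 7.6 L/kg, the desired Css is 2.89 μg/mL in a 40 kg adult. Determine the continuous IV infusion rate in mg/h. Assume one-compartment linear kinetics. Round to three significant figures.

Convert clearance: 79.8 mL/min × 60 min/h ÷ 1000 mL/L = 4.788 L/h
Rate = CL × Css = 4.788 × 2.89 = 13.84 mg/h

13.8 mg/h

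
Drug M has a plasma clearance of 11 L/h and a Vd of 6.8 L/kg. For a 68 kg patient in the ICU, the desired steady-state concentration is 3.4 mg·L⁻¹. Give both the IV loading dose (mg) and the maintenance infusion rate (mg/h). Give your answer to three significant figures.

(a) 1570 mg; (b) 37.4 mg/h

Vd = 6.8 L/kg × 68 kg = 462.4 L
Loading: fill Vd to C_target → 462.4 L × 3.4 mg/L = 1572 mg
Maintenance infusion rate = CL × Css = 11.00 × 3.4 = 37.40 mg/h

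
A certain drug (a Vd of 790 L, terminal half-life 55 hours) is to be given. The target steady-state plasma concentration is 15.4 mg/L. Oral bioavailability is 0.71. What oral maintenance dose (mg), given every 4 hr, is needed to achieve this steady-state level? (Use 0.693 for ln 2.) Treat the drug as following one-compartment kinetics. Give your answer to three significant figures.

864 mg

k = 0.693/55 = 0.01260 h⁻¹, so CL = k·Vd = 0.01260 × 790.0 = 9.954 L/h
D = CL × Css × τ / F = 9.954 × 15.4 × 4 / 0.71 = 863.6 mg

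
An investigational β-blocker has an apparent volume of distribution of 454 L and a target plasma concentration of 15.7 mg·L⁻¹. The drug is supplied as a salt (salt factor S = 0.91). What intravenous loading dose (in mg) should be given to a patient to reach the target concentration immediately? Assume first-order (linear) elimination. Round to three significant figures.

LD = Vd × C / S = 454.0 × 15.70 / 0.91 = 7833 mg

7830 mg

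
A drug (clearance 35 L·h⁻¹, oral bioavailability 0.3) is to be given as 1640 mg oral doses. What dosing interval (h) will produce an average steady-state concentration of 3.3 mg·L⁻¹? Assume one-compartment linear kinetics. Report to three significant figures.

F·D/τ = CL·Css → τ = F·D / (CL·Css).
τ = 0.3 × 1640 / (35 × 3.3) = 4.260 h

4.26 h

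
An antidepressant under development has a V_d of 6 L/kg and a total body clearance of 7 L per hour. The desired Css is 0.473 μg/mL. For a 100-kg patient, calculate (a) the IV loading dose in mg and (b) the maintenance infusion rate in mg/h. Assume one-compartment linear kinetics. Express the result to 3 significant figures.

Vd = 6 L/kg × 100 kg = 600.0 L
LD = Vd · C_target = 600.0 × 0.473 = 283.8 mg
Maintenance: replace elimination → rate = CL × Css = 7.000 × 0.473 = 3.311 mg/h

(a) 284 mg; (b) 3.31 mg/h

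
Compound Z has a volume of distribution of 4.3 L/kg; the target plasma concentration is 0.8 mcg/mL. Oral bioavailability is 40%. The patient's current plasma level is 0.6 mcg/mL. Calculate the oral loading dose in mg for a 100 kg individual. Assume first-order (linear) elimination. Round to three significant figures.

215 mg

Vd = 4.3 L/kg × 100 kg = 430.0 L
Concentration deficit ΔC = 0.8 − 0.6 = 0.2000 mg/L
LD = Vd × ΔC / F = 430.0 × 0.2000 / 0.4 = 215.0 mg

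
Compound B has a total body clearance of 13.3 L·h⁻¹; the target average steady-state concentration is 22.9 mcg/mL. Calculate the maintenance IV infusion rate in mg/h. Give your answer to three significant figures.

305 mg/h

At steady state, infusion rate equals elimination rate: rate in = CL × Css.
Rate = CL × Css = 13.30 × 22.9 = 304.6 mg/h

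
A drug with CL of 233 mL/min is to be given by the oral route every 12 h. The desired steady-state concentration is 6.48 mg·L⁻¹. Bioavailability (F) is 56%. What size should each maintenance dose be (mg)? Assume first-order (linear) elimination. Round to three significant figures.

1940 mg

CL = 233 mL/min = 233 × 0.06 = 13.98 L/h
D = CL × Css × τ / F = 13.98 × 6.48 × 12 / 0.56 = 1941 mg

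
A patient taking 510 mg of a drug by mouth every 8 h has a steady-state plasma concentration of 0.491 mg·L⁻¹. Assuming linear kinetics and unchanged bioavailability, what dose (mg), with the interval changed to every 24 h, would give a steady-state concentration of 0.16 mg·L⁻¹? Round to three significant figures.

499 mg

For first-order elimination, Css ∝ F·D/(CL·τ); F and CL are unchanged, so Css ∝ D/τ.
D₂ = D₁ × (Css,target / Css,current) × (τ₂/τ₁) = 510 × (0.16/0.491) × (24/8) = 498.6 mg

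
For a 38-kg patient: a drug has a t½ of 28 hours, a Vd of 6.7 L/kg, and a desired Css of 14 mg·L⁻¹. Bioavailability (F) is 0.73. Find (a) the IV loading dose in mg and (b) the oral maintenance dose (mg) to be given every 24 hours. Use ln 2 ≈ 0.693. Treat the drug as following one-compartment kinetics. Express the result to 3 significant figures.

(a) 3560 mg; (b) 2900 mg

Total Vd = 6.7 × 38 = 254.6 L
LD = Vd × C = 254.6 × 14 = 3564 mg
CL = 0.693 × Vd / t½ = 0.693 × 254.6 / 28 = 6.301 L/h
D = CL × Css × τ / F = 6.301 × 14 × 24 / 0.73 = 2900 mg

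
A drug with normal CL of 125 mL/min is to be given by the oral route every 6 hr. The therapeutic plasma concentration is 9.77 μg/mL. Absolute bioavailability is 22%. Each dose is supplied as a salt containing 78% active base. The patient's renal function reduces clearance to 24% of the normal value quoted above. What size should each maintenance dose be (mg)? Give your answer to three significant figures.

CL = 125 mL/min × 60/1000 = 7.500 L/h
Patient clearance = 0.24 × 7.500 = 1.800 L/h
D = CL × Css × τ / F / S = 1.800 × 9.77 × 6 / 0.22 / 0.78 = 614.9 mg

615 mg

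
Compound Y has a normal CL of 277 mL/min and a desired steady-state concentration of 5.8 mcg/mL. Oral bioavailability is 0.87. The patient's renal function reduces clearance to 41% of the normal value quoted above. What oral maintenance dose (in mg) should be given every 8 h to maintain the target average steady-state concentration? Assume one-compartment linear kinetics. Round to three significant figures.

363 mg

CL = 277 mL/min × 60/1000 = 16.62 L/h
Patient clearance = 0.41 × 16.62 = 6.814 L/h
D = CL × Css × τ / F = 6.814 × 5.8 × 8 / 0.87 = 363.4 mg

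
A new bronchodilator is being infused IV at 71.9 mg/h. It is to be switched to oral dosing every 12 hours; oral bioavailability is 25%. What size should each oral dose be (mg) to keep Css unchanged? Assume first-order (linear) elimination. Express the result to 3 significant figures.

3450 mg

To maintain the same Css, the systemic dosing rate must be unchanged: F·D/τ = infusion rate.
D = rate × τ / F = 71.9 × 12 / 0.25 = 3451 mg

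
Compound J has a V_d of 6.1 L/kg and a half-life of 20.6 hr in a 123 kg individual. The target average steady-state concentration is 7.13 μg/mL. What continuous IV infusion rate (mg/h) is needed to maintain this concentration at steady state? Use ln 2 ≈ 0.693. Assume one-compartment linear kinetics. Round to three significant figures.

Vd = 6.1 L/kg × 123 kg = 750.3 L
CL = ln 2 · Vd / t½ = 0.693 × 750.3 / 20.6 = 25.24 L/h
Infusion rate = CL × Css = 25.24 × 7.13 = 180.0 mg/h

180 mg/h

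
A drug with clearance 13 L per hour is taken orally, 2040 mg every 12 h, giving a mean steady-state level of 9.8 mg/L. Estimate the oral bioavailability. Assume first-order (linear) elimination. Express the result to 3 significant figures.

F·D/τ = CL·Css at steady state → F = CL·Css·τ / D.
F = 13 × 9.8 × 12 / 2040 = 0.749

0.749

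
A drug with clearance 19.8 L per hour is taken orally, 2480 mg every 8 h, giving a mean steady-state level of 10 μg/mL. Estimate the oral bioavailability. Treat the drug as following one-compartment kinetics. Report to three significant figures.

0.639

F·D/τ = CL·Css at steady state → F = CL·Css·τ / D.
F = 19.8 × 10 × 8 / 2480 = 0.639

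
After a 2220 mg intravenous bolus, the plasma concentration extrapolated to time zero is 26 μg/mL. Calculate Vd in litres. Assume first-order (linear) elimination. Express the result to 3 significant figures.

85.4 L

Immediately after an IV bolus, C₀ = Dose / Vd, so Vd = Dose / C₀.
Vd = 2220 / 26 = 85.38 L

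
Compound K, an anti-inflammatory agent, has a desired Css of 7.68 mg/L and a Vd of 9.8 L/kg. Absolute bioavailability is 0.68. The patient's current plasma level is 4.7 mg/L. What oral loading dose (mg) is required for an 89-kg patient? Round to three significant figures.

3820 mg

Vd = 9.8 L/kg × 89 kg = 872.2 L
The loading dose fills Vd to the target concentration.
Concentration deficit ΔC = 7.68 − 4.7 = 2.980 mg/L
LD = Vd × ΔC / F = 872.2 × 2.980 / 0.68 = 3822 mg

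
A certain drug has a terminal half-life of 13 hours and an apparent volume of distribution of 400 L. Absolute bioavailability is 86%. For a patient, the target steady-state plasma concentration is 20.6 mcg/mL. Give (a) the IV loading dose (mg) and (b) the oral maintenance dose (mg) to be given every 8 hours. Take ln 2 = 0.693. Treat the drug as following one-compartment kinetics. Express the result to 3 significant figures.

LD = Vd × C = 400.0 × 20.6 = 8240 mg
CL = 0.693 × Vd / t½ = 0.693 × 400.0 / 13 = 21.32 L/h
D = CL × Css × τ / F = 21.32 × 20.6 × 8 / 0.86 = 4086 mg

(a) 8240 mg; (b) 4090 mg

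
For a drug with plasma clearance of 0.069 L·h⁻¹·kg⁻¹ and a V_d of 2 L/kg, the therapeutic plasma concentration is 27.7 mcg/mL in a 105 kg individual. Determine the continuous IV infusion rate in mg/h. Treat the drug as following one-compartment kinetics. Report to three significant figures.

CL = 0.069 L·h⁻¹·kg⁻¹ × 105 kg = 7.245 L/h
Rate = CL × Css = 7.245 × 27.7 = 200.7 mg/h

201 mg/h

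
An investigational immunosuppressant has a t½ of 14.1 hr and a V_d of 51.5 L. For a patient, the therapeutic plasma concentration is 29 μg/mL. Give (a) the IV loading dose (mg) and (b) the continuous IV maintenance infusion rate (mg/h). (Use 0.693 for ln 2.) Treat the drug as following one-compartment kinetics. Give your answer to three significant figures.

(a) 1490 mg; (b) 73.4 mg/h

LD = Vd × C = 51.50 × 29 = 1494 mg
CL = 0.693 × Vd / t½ = 0.693 × 51.50 / 14.1 = 2.531 L/h
Infusion rate = CL × Css = 2.531 × 29 = 73.40 mg/h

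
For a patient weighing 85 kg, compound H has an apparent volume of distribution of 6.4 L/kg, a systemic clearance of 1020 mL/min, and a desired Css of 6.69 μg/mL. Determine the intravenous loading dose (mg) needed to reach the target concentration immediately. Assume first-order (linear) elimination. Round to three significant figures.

Vd = 6.4 L/kg × 85 kg = 544.0 L
LD = Vd × C = 544.0 × 6.690 = 3639 mg

3640 mg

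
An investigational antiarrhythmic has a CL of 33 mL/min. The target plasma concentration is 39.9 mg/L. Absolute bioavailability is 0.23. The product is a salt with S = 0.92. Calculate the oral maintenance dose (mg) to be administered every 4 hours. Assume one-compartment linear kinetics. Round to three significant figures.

1490 mg

CL = 33 mL/min × 60/1000 = 1.980 L/h
At steady state, dose per interval replaces the amount cleared in that interval: F·S·D/τ = CL·Css.
D = CL × Css × τ / F / S = 1.980 × 39.9 × 4 / 0.23 / 0.92 = 1493 mg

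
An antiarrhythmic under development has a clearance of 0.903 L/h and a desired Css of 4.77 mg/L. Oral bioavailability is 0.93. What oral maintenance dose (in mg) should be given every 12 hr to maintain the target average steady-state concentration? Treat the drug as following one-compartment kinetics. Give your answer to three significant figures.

At steady state, dose per interval replaces the amount cleared in that interval: F·D/τ = CL·Css.
D = CL × Css × τ / F = 0.9030 × 4.77 × 12 / 0.93 = 55.58 mg

55.6 mg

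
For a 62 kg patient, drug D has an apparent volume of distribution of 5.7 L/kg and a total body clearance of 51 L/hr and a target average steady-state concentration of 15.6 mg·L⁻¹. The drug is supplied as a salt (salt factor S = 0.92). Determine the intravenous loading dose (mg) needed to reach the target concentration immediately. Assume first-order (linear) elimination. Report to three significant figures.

Vd(total) = 62 kg × 5.7 L/kg = 353.4 L
The loading dose fills Vd to the target concentration; clearance is irrelevant here.
LD = Vd × C / S = 353.4 × 15.60 / 0.92 = 5992 mg

5990 mg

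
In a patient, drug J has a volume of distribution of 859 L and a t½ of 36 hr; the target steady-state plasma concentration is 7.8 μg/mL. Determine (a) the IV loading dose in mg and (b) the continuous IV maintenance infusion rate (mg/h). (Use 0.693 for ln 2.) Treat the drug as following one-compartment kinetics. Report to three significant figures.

LD = Vd × C = 859.0 × 7.8 = 6700 mg
CL = 0.693 × Vd / t½ = 0.693 × 859.0 / 36 = 16.54 L/h
Infusion rate = CL × Css = 16.54 × 7.8 = 129.0 mg/h

(a) 6700 mg; (b) 129 mg/h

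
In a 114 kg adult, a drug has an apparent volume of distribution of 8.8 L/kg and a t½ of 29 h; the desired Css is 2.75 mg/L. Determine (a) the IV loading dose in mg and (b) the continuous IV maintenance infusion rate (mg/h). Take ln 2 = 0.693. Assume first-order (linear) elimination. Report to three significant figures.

(a) 2760 mg; (b) 65.9 mg/h

Total Vd = 8.8 × 114 = 1003 L
LD = Vd × C = 1003 × 2.75 = 2758 mg
CL = 0.693 × Vd / t½ = 0.693 × 1003 / 29 = 23.97 L/h
Infusion rate = CL × Css = 23.97 × 2.75 = 65.92 mg/h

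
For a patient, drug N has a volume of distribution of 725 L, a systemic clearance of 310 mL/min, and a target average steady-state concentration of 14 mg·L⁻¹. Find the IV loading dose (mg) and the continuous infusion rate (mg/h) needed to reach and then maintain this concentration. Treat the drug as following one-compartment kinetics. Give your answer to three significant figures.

LD = Vd · C_target = 725.0 × 14 = 10150 mg
Convert clearance: 310 mL/min × 60 min/h ÷ 1000 mL/L = 18.60 L/h
Maintenance: replace elimination → rate = CL × Css = 18.60 × 14 = 260.4 mg/h

(a) 10200 mg; (b) 260 mg/h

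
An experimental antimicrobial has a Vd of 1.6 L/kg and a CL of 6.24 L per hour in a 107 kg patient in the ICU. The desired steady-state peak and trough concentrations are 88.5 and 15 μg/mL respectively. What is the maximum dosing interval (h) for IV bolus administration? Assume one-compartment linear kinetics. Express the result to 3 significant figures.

48.7 h

Vd = 1.6 L/kg × 107 kg = 171.2 L
k = CL / Vd = 6.240 / 171.2 = 0.03645 h⁻¹
Between IV bolus doses, concentration decays as C = C₀·e^(−kτ), so C_peak/C_trough = e^(kτ).
τ_max = ln(C_peak/C_trough) / k = ln(88.5/15) / 0.03645 = 1.775 / 0.03645 = 48.70 h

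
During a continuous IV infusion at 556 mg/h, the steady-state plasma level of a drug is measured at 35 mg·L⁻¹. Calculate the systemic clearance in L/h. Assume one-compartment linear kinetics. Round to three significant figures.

15.9 L/h

At steady state, infusion rate = CL × Css, so CL = rate / Css.
CL = 556 / 35 = 15.89 L/h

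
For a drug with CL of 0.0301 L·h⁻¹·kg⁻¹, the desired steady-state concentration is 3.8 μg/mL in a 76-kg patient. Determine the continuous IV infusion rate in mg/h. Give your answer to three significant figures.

8.69 mg/h

CL = 0.0301 L·h⁻¹·kg⁻¹ × 76 kg = 2.288 L/h
Rate = CL × Css = 2.288 × 3.8 = 8.694 mg/h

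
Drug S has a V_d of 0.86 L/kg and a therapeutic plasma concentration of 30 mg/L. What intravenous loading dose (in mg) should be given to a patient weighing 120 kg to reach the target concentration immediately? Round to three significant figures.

3100 mg

Vd = 0.86 L/kg × 120 kg = 103.2 L
LD = Vd × C = 103.2 × 30.00 = 3096 mg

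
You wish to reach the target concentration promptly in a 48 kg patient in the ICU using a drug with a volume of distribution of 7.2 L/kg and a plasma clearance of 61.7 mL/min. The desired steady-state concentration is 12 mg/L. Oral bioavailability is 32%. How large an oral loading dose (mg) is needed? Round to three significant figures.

13000 mg

Total Vd = 7.2 × 48 = 345.6 L
LD = Vd × C / F = 345.6 × 12.00 / 0.32 = 12960 mg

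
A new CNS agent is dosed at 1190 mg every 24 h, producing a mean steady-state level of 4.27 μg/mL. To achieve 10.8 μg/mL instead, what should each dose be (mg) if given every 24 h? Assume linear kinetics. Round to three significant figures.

For first-order elimination, Css ∝ F·D/(CL·τ); F and CL are unchanged, so Css ∝ D/τ.
D₂ = D₁ × (Css,target / Css,current) = 1190 × 10.8/4.27 = 3010 mg

3010 mg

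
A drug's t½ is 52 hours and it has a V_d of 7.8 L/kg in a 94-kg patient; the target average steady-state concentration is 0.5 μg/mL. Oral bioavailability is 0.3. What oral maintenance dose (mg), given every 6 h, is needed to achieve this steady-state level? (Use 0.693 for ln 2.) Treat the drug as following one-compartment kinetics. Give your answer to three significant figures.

Vd(total) = 94 kg × 7.8 L/kg = 733.2 L
CL = 0.693 × Vd / t½ = 0.693 × 733.2 / 52 = 9.771 L/h
D = CL × Css × τ / F = 9.771 × 0.5 × 6 / 0.3 = 97.71 mg

97.7 mg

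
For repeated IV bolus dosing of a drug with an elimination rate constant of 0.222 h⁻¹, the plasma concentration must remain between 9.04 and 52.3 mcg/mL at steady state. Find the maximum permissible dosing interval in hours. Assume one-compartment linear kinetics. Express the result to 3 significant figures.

Between IV bolus doses, concentration decays as C = C₀·e^(−kτ), so C_peak/C_trough = e^(kτ).
τ_max = ln(C_peak/C_trough) / k = ln(52.3/9.04) / 0.2220 = 1.755 / 0.2220 = 7.905 h

7.91 h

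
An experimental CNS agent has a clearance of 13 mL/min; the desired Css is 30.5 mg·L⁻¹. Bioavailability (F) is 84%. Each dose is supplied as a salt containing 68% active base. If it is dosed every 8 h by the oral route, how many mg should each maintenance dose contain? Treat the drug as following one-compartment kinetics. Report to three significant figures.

333 mg

CL = 13 mL/min × 60/1000 = 0.7800 L/h
At steady state, dose per interval replaces the amount cleared in that interval: F·S·D/τ = CL·Css.
D = CL × Css × τ / F / S = 0.7800 × 30.5 × 8 / 0.84 / 0.68 = 333.2 mg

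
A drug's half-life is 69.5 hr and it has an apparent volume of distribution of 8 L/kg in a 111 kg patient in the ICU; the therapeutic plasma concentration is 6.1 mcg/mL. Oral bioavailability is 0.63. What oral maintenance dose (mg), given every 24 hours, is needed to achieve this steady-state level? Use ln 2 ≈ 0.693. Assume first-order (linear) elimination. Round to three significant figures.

Vd = 8 L/kg × 111 kg = 888.0 L
CL = ln 2 · Vd / t½ = 0.693 × 888.0 / 69.5 = 8.854 L/h
D = CL × Css × τ / F = 8.854 × 6.1 × 24 / 0.63 = 2058 mg

2060 mg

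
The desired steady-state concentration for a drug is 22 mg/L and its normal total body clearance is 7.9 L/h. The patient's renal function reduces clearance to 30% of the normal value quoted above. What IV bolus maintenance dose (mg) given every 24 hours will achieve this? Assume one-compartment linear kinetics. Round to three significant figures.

1250 mg

Patient clearance = 0.3 × 7.900 = 2.370 L/h
D = CL × Css × τ = 2.370 × 22 × 24 = 1251 mg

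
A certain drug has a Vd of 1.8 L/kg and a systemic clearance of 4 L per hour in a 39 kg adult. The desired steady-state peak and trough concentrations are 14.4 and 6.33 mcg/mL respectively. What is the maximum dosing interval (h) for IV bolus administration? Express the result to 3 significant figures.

Vd(total) = 39 kg × 1.8 L/kg = 70.20 L
k = CL / Vd = 4.000 / 70.20 = 0.05698 h⁻¹
Between IV bolus doses, concentration decays as C = C₀·e^(−kτ), so C_peak/C_trough = e^(kτ).
τ_max = ln(C_peak/C_trough) / k = ln(14.4/6.33) / 0.05698 = 0.8219 / 0.05698 = 14.42 h

14.4 h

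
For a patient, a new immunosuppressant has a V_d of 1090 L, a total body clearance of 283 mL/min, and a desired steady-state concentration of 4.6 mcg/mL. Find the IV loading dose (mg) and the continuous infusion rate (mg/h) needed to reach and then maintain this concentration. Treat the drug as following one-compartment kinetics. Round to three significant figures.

(a) 5010 mg; (b) 78.1 mg/h

Loading: fill Vd to C_target → 1090 L × 4.6 mg/L = 5014 mg
CL = 283 mL/min × 60/1000 = 16.98 L/h
Maintenance: replace elimination → rate = CL × Css = 16.98 × 4.6 = 78.11 mg/h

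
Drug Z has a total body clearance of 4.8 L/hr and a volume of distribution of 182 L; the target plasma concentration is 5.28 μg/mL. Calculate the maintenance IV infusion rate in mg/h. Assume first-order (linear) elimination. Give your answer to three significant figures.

Maintenance depends on clearance, not Vd — rate in must match rate out.
R₀ = 4.800 × 5.28 = 25.34 mg/h

25.3 mg/h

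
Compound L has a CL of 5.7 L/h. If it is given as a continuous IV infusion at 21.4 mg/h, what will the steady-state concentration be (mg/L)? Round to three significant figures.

Css = rate / CL = 21.4 / 5.700 = 3.754 mg/L

3.75 mg/L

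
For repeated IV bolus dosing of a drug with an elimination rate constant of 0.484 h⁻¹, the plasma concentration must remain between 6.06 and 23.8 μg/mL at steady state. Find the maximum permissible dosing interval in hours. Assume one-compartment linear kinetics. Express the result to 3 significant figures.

2.83 h

Between IV bolus doses, concentration decays as C = C₀·e^(−kτ), so C_peak/C_trough = e^(kτ).
τ_max = ln(C_peak/C_trough) / k = ln(23.8/6.06) / 0.4840 = 1.368 / 0.4840 = 2.826 h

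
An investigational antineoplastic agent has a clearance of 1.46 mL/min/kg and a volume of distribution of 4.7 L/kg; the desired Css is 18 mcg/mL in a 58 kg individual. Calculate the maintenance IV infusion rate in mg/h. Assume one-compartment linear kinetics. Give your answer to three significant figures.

91.5 mg/h

CL = 1.46 mL/min/kg × 58 kg = 84.68 mL/min = 84.68 × 60/1000 = 5.081 L/h
At steady state, infusion rate equals elimination rate: rate in = CL × Css.
Rate = CL × Css = 5.081 × 18 = 91.46 mg/h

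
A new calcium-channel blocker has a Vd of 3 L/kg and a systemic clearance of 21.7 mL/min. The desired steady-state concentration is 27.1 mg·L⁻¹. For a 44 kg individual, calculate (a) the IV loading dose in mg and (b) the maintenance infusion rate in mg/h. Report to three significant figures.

(a) 3580 mg; (b) 35.3 mg/h

Vd(total) = 44 kg × 3 L/kg = 132.0 L
LD = Vd · C_target = 132.0 × 27.1 = 3577 mg
CL = 21.7 mL/min = 21.7 × 0.06 = 1.302 L/h
Infusion rate = 1.302 L/h × 27.1 mg/L = 35.28 mg/h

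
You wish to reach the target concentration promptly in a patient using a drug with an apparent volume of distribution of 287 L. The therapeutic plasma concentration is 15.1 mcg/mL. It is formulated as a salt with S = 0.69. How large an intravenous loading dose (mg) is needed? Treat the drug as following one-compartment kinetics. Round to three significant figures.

LD = Vd × C / S = 287.0 × 15.10 / 0.69 = 6281 mg

6280 mg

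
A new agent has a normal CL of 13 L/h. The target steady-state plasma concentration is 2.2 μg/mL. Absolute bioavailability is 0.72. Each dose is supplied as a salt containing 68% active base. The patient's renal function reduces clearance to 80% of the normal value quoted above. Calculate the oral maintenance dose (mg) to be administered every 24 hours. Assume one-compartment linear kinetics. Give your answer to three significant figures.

Patient clearance = 0.8 × 13.00 = 10.40 L/h
D = CL × Css × τ / F / S = 10.40 × 2.2 × 24 / 0.72 / 0.68 = 1122 mg

1120 mg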